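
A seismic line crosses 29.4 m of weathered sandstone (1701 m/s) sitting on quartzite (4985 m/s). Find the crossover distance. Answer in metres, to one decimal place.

83.9 m

x_cross = 2h·√((V₂+V₁)/(V₂−V₁)).
(V₂+V₁)/(V₂−V₁) = (4985+1701)/(4985−1701) = 2.0359; √ = 1.4269.
x_cross = 2·29.4·1.4269 = 83.90 m.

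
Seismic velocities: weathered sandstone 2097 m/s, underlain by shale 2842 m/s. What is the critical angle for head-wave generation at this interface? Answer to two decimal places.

47.55°

Critical incidence: sin θ_c = V₁/V₂ = 2097/2842 = 0.7379.
θ_c = arcsin 0.7379 = 47.55°.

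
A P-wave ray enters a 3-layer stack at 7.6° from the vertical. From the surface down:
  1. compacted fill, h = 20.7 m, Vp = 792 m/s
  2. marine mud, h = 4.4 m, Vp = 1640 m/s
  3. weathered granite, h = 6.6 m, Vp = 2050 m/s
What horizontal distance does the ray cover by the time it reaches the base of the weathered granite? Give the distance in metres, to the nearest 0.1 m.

Ray parameter p = sin 7.6° / 792 m/s = 1.6699e-04 s/m.
Layer 1: θ = 7.60°; offset = 20.7·tan 7.60° = 2.762 m.
Layer 2: sin θ = p·1640 = 0.2739 → θ = 15.89°; offset = 4.4·tan 15.89° = 1.253 m.
Layer 3: sin θ = p·2050 = 0.3423 → θ = 20.02°; offset = 6.6·tan 20.02° = 2.405 m.
Total horizontal offset = 6.420 m.

6.4 m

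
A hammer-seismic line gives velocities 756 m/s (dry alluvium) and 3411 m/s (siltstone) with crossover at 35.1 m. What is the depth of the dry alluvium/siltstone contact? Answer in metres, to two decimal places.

14.01 m

x_cross = 2h·√((V₂+V₁)/(V₂−V₁)) → h = x_cross / (2·√((V₂+V₁)/(V₂−V₁))).
√((V₂+V₁)/(V₂−V₁)) = √((3411+756)/(3411−756)) = 1.2528.
h = 35.1 / (2·1.2528) = 14.01 m.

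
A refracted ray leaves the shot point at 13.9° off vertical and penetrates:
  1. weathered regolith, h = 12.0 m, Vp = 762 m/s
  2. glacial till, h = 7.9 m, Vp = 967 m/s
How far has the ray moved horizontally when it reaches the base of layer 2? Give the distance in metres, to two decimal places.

5.50 m

p = sin θ₁/V₁ = sin 13.9°/762 = 3.1526e-04 s/m is conserved through the stack.
Layer 1: θ = 13.90°; offset = 12.0·tan 13.90° = 2.9697 m.
Layer 2: sin θ = p·967 = 0.3049 → θ = 17.75°; offset = 7.9·tan 17.75° = 2.5287 m.
Summing the layer offsets gives 5.4984 m.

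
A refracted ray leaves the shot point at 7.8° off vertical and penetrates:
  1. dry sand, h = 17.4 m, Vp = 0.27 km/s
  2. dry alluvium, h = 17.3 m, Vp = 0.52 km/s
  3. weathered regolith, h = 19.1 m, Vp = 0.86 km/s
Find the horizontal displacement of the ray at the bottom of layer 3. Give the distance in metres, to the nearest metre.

p = sin θ₁/V₁ = sin 7.8°/0.27 = 5.0265e-01 s/km is conserved through the stack.
Layer 1: θ = 7.80°; offset = 17.4·tan 7.80° = 2.384 m.
Layer 2: sin θ = p·0.52 = 0.2614 → θ = 15.15°; offset = 17.3·tan 15.15° = 4.685 m.
Layer 3: sin θ = p·0.86 = 0.4323 → θ = 25.61°; offset = 19.1·tan 25.61° = 9.156 m.
Summing the layer offsets gives 16.224 m.

16 m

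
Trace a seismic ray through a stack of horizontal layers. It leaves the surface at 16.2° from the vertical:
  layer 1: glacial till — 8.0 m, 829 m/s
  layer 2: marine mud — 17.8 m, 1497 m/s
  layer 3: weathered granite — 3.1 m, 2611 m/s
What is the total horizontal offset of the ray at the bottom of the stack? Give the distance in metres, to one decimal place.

18.4 m

Ray parameter p = sin 16.2° / 829 m/s = 3.3654e-04 s/m.
Layer 1: θ = 16.20°; offset = 8.0·tan 16.20° = 2.324 m.
Layer 2: sin θ = p·1497 = 0.5038 → θ = 30.25°; offset = 17.8·tan 30.25° = 10.381 m.
Layer 3: sin θ = p·2611 = 0.8787 → θ = 61.49°; offset = 3.1·tan 61.49° = 5.706 m.
Total horizontal offset = 18.412 m.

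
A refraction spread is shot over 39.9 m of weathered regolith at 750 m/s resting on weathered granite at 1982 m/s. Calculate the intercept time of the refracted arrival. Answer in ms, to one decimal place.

tᵢ = 2h·√(V₂²−V₁²)/(V₁V₂).
√(V₂²−V₁²) = √(1982²−750²) = 1834.6 m/s.
tᵢ = 2·39.9·1834.6/(750·1982) = 0.09849 s.

98.5 ms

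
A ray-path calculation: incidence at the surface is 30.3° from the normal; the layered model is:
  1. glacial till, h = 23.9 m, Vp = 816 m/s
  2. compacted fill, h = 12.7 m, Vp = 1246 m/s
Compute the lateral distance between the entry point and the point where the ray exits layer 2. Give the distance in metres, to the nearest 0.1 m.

Apply Snell's law at each interface; in layer i the horizontal offset is hᵢ·tan θᵢ.
Layer 1: θ = 30.30°; offset = 23.9·tan 30.30° = 13.966 m.
Layer 2: sin θ = 1246·sin 30.3°/816 = 0.7704, θ = 50.39°; offset = 12.7·tan 50.39° = 15.346 m.
Total horizontal offset = 29.312 m.

29.3 m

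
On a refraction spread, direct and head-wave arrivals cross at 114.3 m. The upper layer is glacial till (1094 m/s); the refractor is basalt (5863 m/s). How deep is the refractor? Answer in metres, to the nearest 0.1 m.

47.3 m

x_cross = 2h·√((V₂+V₁)/(V₂−V₁)) → h = x_cross / (2·√((V₂+V₁)/(V₂−V₁))).
√((V₂+V₁)/(V₂−V₁)) = √((5863+1094)/(5863−1094)) = 1.2078.
h = 114.3 / (2·1.2078) = 47.32 m.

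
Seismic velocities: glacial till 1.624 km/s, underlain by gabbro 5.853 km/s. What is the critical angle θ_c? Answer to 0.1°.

At critical incidence the refracted ray runs along the interface (θ₂ = 90°), so sin θ_c = V₁/V₂.
θ_c = arcsin(1.624/5.853) = arcsin 0.2775 = 16.11°.

16.1°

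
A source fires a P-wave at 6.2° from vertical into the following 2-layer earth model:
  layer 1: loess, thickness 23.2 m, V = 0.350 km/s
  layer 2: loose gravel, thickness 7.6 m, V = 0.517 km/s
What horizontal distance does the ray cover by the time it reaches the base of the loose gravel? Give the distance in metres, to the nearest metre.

4 m

Apply Snell's law at each interface; in layer i the horizontal offset is hᵢ·tan θᵢ.
Layer 1: θ = 6.20°; offset = 23.2·tan 6.20° = 2.520 m.
Layer 2: sin θ = 0.517·sin 6.2°/0.350 = 0.1595, θ = 9.18°; offset = 7.6·tan 9.18° = 1.228 m.
Σ offsets = 3.748 m.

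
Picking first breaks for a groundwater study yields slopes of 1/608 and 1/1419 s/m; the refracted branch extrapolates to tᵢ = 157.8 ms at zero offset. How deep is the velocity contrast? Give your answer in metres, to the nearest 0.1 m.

θ_c = arcsin(608/1419) = 25.37°; cos θ_c = 0.9036.
tᵢ = 2h cos θ_c/V₁ ⇒ h = tᵢ·V₁/(2 cos θ_c) = 0.1578·608/(2·0.9036) = 53.09 m.

53.1 m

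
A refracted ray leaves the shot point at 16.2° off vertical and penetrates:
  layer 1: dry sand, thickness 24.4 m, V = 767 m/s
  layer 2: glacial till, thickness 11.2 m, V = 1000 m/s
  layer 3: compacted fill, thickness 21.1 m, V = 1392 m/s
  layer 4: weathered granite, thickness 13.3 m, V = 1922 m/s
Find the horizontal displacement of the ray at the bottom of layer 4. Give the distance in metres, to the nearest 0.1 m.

p = sin θ₁/V₁ = sin 16.2°/767 = 3.6374e-04 s/m is conserved through the stack.
Layer 1: θ = 16.20°; offset = 24.4·tan 16.20° = 7.089 m.
Layer 2: sin θ = p·1000 = 0.3637 → θ = 21.33°; offset = 11.2·tan 21.33° = 4.374 m.
Layer 3: sin θ = p·1392 = 0.5063 → θ = 30.42°; offset = 21.1·tan 30.42° = 12.389 m.
Layer 4: sin θ = p·1922 = 0.6991 → θ = 44.36°; offset = 13.3·tan 44.36° = 13.004 m.
Summing the layer offsets gives 36.856 m.

36.9 m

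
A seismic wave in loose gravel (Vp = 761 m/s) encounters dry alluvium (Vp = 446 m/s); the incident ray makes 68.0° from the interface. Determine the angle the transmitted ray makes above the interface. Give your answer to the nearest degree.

Convert to the normal: θ₁ = 90° − 68.0° = 22.0°.
sin θ₁/V₁ = sin θ₂/V₂ ⇒ sin θ₂ = 446·sin 22.0°/761 = 446·0.3746/761 = 0.2195.
θ₂ = arcsin 0.2195 = 12.68° from the normal.
From the interface: 90° − 12.68° = 77.32°.

77°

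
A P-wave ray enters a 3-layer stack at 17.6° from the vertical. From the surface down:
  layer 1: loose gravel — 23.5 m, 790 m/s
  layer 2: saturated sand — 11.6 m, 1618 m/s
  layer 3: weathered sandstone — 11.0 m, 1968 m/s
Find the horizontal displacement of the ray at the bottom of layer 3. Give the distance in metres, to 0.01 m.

29.20 m

p = sin θ₁/V₁ = sin 17.6°/790 = 3.8275e-04 s/m is conserved through the stack.
Layer 1: θ = 17.60°; offset = 23.5·tan 17.60° = 7.4546 m.
Layer 2: sin θ = p·1618 = 0.6193 → θ = 38.26°; offset = 11.6·tan 38.26° = 9.1493 m.
Layer 3: sin θ = p·1968 = 0.7532 → θ = 48.87°; offset = 11.0·tan 48.87° = 12.5972 m.
Total horizontal offset = 29.2011 m.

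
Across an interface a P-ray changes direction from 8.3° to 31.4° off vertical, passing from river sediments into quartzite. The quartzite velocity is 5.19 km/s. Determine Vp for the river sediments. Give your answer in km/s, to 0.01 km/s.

Snell's law: sin 8.3°/V₁ = sin 31.4°/V₂.
V₁ = V₂·sin 8.3°/sin 31.4° = 5.19 × 0.2771 = 1.44 km/s.

1.44 km/s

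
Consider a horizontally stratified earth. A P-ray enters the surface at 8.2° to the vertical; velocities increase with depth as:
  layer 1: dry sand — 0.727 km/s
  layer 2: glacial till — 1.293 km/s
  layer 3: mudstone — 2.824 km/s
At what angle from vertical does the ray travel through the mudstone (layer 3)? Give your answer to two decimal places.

33.64°

Ray parameter p = sin 8.2° / 0.727 = 1.9619e-01 s/km.
sin θ_3 = p·V_3 = 1.9619e-01 × 2.824 = 0.5540.
θ_3 = arcsin 0.5540 = 33.64°.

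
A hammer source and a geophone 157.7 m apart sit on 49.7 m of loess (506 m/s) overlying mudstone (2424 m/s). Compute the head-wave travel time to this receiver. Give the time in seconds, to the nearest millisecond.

t = x/V₂ + 2h·√(V₂²−V₁²)/(V₁V₂).
√(V₂²−V₁²) = √(2424²−506²) = 2370.6 m/s; delay term = 2·49.7·2370.6/(506·2424) = 0.19212 s.
t = 157.7/2424 + 0.19212 = 0.25717 s.

0.257 s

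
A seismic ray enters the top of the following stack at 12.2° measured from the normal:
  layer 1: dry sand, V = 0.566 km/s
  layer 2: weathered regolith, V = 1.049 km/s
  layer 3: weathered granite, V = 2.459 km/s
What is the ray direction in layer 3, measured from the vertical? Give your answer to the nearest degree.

67°

Snell's law across each interface conserves sin θ / V, so sin θ_3 = V_3·sin θ₁/V₁.
sin θ_3 = 2.459 × sin 12.2° / 0.566 = 0.9181.
θ_3 = 66.65° from the vertical.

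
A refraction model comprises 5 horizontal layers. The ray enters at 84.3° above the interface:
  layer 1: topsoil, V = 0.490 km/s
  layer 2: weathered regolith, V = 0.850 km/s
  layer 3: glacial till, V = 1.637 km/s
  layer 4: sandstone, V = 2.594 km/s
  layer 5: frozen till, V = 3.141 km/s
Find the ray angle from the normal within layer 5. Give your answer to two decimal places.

39.54°

From the normal: θ₁ = 90° − 84.3° = 5.7°.
Snell's law across each interface conserves sin θ / V, so sin θ_5 = V_5·sin θ₁/V₁.
sin θ_5 = 3.141 × sin 5.7° / 0.490 = 0.6367.
θ_5 = 39.54° from the vertical.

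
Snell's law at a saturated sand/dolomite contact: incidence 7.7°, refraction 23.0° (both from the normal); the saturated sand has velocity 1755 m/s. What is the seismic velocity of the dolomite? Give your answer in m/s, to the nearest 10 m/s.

sin 7.7° = 0.1340; sin 23.0° = 0.3907.
V₂ = V₁·(sin θ₂/sin θ₁) = 1755·(0.3907/0.1340) = 5117.94 m/s.

5120 m/s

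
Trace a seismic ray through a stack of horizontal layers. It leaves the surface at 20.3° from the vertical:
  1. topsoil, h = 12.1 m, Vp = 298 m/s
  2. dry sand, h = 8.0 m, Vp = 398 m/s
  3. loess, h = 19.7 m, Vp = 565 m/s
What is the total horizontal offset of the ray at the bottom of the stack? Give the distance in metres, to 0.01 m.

25.86 m

Ray parameter p = sin 20.3° / 298 m/s = 1.1642e-03 s/m.
Layer 1: θ = 20.30°; offset = 12.1·tan 20.30° = 4.4759 m.
Layer 2: sin θ = p·398 = 0.4634 → θ = 27.60°; offset = 8.0·tan 27.60° = 4.1830 m.
Layer 3: sin θ = p·565 = 0.6578 → θ = 41.13°; offset = 19.7·tan 41.13° = 17.2041 m.
Summing the layer offsets gives 25.8630 m.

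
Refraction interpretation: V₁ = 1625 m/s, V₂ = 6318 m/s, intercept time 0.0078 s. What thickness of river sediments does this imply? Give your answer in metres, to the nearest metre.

h = tᵢ·V₁·V₂ / (2·√(V₂²−V₁²)).
√(V₂²−V₁²) = √(6318² − 1625²) = 6105.4 m/s.
h = 0.0078 s × 1625 × 6318 / (2 × 6105.4) = 6.56 m.

7 m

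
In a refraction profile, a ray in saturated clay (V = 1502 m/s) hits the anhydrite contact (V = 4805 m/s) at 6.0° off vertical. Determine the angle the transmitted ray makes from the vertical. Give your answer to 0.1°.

19.5°

Snell's law: sin θ₂ = (V₂/V₁)·sin θ₁ = (4805/1502)·sin 6.0° = 0.3344.
θ₂ = sin⁻¹(0.3344) = 19.54° (from vertical).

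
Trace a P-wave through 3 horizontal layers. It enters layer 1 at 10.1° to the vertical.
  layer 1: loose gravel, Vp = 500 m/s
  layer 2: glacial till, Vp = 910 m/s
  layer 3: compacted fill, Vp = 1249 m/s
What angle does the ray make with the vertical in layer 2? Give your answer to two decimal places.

18.61°

Snell's law across each interface conserves sin θ / V, so sin θ_2 = V_2·sin θ₁/V₁.
sin θ_2 = 910 × sin 10.1° / 500 = 0.3192.
θ_2 = arcsin 0.3192 = 18.61°.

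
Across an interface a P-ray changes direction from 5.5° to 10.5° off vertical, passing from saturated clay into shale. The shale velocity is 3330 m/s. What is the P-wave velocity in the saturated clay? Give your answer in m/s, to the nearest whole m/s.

Snell's law: sin 5.5°/V₁ = sin 10.5°/V₂.
V₁ = V₂·sin 5.5°/sin 10.5° = 3330 × 0.5259 = 1751.39 m/s.

1751 m/s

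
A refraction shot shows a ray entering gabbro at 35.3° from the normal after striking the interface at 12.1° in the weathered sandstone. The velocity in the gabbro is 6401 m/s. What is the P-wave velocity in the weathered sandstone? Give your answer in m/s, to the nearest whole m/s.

2322 m/s

Snell's law: sin 12.1°/V₁ = sin 35.3°/V₂.
V₁ = V₂·sin 12.1°/sin 35.3° = 6401 × 0.3628 = 2321.97 m/s.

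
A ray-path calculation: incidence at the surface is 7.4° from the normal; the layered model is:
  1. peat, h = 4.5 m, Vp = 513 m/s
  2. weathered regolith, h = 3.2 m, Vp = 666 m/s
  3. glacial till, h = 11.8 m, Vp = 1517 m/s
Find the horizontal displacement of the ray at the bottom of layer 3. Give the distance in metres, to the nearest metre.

Ray parameter p = sin 7.4° / 513 m/s = 2.5106e-04 s/m.
Layer 1: θ = 7.40°; offset = 4.5·tan 7.40° = 0.584 m.
Layer 2: sin θ = p·666 = 0.1672 → θ = 9.63°; offset = 3.2·tan 9.63° = 0.543 m.
Layer 3: sin θ = p·1517 = 0.3809 → θ = 22.39°; offset = 11.8·tan 22.39° = 4.861 m.
Σ offsets = 5.988 m.

6 m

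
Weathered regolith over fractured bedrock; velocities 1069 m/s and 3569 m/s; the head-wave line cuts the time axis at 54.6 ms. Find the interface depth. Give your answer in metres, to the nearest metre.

31 m

θ_c = arcsin(1069/3569) = 17.43°; cos θ_c = 0.9541.
tᵢ = 2h cos θ_c/V₁ ⇒ h = tᵢ·V₁/(2 cos θ_c) = 0.0546·1069/(2·0.9541) = 30.59 m.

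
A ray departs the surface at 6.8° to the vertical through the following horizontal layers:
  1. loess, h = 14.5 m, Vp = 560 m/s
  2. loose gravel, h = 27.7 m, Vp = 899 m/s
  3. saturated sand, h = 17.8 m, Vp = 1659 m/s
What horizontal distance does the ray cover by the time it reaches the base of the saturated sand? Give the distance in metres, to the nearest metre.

14 m

Ray parameter p = sin 6.8° / 560 m/s = 2.1144e-04 s/m.
Layer 1: θ = 6.80°; offset = 14.5·tan 6.80° = 1.729 m.
Layer 2: sin θ = p·899 = 0.1901 → θ = 10.96°; offset = 27.7·tan 10.96° = 5.363 m.
Layer 3: sin θ = p·1659 = 0.3508 → θ = 20.53°; offset = 17.8·tan 20.53° = 6.667 m.
Σ offsets = 13.759 m.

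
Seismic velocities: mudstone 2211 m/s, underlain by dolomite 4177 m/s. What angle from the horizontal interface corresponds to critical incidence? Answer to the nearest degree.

58°

At critical incidence the refracted ray runs along the interface (θ₂ = 90°), so sin θ_c = V₁/V₂.
θ_c = arcsin(2211/4177) = arcsin 0.5293 = 31.96°.
Measured from the interface: 90° − 31.96° = 58.04°.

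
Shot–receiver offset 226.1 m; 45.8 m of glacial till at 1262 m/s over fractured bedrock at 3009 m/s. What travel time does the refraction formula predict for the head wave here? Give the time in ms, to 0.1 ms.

t = x/V₂ + 2h·√(V₂²−V₁²)/(V₁V₂).
√(V₂²−V₁²) = √(3009²−1262²) = 2731.6 m/s; delay term = 2·45.8·2731.6/(1262·3009) = 0.06589 s.
t = 226.1/3009 + 0.06589 = 0.14103 s.

141.0 ms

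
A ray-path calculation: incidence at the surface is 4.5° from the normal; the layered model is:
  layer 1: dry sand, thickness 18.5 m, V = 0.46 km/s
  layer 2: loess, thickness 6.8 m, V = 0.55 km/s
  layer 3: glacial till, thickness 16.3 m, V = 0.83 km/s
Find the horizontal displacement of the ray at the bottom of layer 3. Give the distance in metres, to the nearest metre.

Apply Snell's law at each interface; in layer i the horizontal offset is hᵢ·tan θᵢ.
Layer 1: θ = 4.50°; offset = 18.5·tan 4.50° = 1.456 m.
Layer 2: sin θ = 0.55·sin 4.5°/0.46 = 0.0938, θ = 5.38°; offset = 6.8·tan 5.38° = 0.641 m.
Layer 3: sin θ = 0.83·sin 4.5°/0.46 = 0.1416, θ = 8.14°; offset = 16.3·tan 8.14° = 2.331 m.
Summing the layer offsets gives 4.428 m.

4 m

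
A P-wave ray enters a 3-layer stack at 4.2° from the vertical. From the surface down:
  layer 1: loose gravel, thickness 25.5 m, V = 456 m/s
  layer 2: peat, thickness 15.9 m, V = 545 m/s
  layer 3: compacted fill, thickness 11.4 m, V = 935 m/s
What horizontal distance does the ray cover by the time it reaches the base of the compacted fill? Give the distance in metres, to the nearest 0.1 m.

5.0 m

Apply Snell's law at each interface; in layer i the horizontal offset is hᵢ·tan θᵢ.
Layer 1: θ = 4.20°; offset = 25.5·tan 4.20° = 1.873 m.
Layer 2: sin θ = 545·sin 4.2°/456 = 0.0875, θ = 5.02°; offset = 15.9·tan 5.02° = 1.397 m.
Layer 3: sin θ = 935·sin 4.2°/456 = 0.1502, θ = 8.64°; offset = 11.4·tan 8.64° = 1.732 m.
Total horizontal offset = 5.001 m.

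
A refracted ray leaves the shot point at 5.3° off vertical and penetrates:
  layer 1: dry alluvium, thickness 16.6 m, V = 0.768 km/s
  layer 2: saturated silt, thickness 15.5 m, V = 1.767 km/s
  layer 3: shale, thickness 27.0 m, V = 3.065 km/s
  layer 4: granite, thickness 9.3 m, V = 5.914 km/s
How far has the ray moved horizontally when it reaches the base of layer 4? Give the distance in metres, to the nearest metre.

Apply Snell's law at each interface; in layer i the horizontal offset is hᵢ·tan θᵢ.
Layer 1: θ = 5.30°; offset = 16.6·tan 5.30° = 1.540 m.
Layer 2: sin θ = 1.767·sin 5.3°/0.768 = 0.2125, θ = 12.27°; offset = 15.5·tan 12.27° = 3.371 m.
Layer 3: sin θ = 3.065·sin 5.3°/0.768 = 0.3686, θ = 21.63°; offset = 27.0·tan 21.63° = 10.707 m.
Layer 4: sin θ = 5.914·sin 5.3°/0.768 = 0.7113, θ = 45.34°; offset = 9.3·tan 45.34° = 9.411 m.
Summing the layer offsets gives 25.030 m.

25 m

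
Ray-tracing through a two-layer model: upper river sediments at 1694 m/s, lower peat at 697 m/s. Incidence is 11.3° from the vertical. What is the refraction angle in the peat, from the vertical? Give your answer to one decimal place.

sin θ₁/V₁ = sin θ₂/V₂ ⇒ sin θ₂ = 697·sin 11.3°/1694 = 697·0.1959/1694 = 0.0806.
θ₂ = sin⁻¹(0.0806) = 4.62° (from vertical).

4.6°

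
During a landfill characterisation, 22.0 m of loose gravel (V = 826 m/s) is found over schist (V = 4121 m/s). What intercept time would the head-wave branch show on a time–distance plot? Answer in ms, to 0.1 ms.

θ_c = arcsin(V₁/V₂) = arcsin(826/4121) = 11.56°; cos θ_c = 0.9797.
tᵢ = 2h·cos θ_c / V₁ = 2·22.0·0.9797 / 826 = 0.05219 s.

52.2 ms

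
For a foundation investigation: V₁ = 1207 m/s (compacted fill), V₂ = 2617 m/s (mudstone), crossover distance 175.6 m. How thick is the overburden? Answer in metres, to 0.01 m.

h = (x_cross/2)·√((V₂−V₁)/(V₂+V₁)).
(V₂−V₁)/(V₂+V₁) = (2617−1207)/(2617+1207) = 0.3687; √ = 0.6072.
h = (175.6/2)·0.6072 = 53.31 m.

53.31 m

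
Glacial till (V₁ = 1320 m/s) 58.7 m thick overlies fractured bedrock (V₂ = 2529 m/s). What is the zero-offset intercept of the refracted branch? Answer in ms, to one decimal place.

75.9 ms

θ_c = arcsin(V₁/V₂) = arcsin(1320/2529) = 31.46°; cos θ_c = 0.8530.
tᵢ = 2h·cos θ_c / V₁ = 2·58.7·0.8530 / 1320 = 0.07586 s.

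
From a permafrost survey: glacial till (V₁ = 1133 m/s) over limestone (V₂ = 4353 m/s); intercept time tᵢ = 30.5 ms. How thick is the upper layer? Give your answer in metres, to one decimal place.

17.9 m

θ_c = arcsin(1133/4353) = 15.09°; cos θ_c = 0.9655.
tᵢ = 2h cos θ_c/V₁ ⇒ h = tᵢ·V₁/(2 cos θ_c) = 0.0305·1133/(2·0.9655) = 17.90 m.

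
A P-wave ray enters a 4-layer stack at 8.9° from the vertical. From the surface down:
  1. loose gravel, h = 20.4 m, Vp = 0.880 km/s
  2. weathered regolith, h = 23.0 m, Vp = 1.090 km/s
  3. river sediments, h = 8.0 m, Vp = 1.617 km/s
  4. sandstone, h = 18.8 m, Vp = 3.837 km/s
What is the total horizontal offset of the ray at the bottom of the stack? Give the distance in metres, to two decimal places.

Ray parameter p = sin 8.9° / 0.880 km/s = 1.7581e-01 s/km.
Layer 1: θ = 8.90°; offset = 20.4·tan 8.90° = 3.1946 m.
Layer 2: sin θ = p·1.090 = 0.1916 → θ = 11.05°; offset = 23.0·tan 11.05° = 4.4907 m.
Layer 3: sin θ = p·1.617 = 0.2843 → θ = 16.52°; offset = 8.0·tan 16.52° = 2.3721 m.
Layer 4: sin θ = p·3.837 = 0.6746 → θ = 42.42°; offset = 18.8·tan 42.42° = 17.1794 m.
Σ offsets = 27.2368 m.

27.24 m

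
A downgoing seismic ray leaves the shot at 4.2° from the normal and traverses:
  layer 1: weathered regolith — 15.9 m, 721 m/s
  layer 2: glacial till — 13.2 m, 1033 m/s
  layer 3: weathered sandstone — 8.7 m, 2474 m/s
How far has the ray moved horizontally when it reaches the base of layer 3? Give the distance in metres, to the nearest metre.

Ray parameter p = sin 4.2° / 721 m/s = 1.0158e-04 s/m.
Layer 1: θ = 4.20°; offset = 15.9·tan 4.20° = 1.168 m.
Layer 2: sin θ = p·1033 = 0.1049 → θ = 6.02°; offset = 13.2·tan 6.02° = 1.393 m.
Layer 3: sin θ = p·2474 = 0.2513 → θ = 14.55°; offset = 8.7·tan 14.55° = 2.259 m.
Total horizontal offset = 4.819 m.

5 m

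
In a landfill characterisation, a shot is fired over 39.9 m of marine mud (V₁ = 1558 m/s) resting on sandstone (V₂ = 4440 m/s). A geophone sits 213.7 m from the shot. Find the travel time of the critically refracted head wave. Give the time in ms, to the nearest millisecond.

96 ms

θ_c = arcsin(V₁/V₂) = arcsin(1558/4440) = 20.54°, cos θ_c = 0.9364.
Intercept time tᵢ = 2h cos θ_c / V₁ = 2·39.9·0.9364/1558 = 0.04796 s.
t = x/V₂ + tᵢ = 213.7/4440 + 0.04796 = 0.09609 s.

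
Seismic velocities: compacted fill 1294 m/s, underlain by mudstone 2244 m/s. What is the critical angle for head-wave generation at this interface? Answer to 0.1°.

At critical incidence the refracted ray runs along the interface (θ₂ = 90°), so sin θ_c = V₁/V₂.
θ_c = arcsin(1294/2244) = arcsin 0.5766 = 35.22°.

35.2°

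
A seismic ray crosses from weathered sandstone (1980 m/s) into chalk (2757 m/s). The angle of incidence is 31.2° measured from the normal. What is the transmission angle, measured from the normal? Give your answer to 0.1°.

46.2°

Snell's law: sin θ₂ = (V₂/V₁)·sin θ₁ = (2757/1980)·sin 31.2° = 0.7213.
θ₂ = sin⁻¹(0.7213) = 46.16° (from vertical).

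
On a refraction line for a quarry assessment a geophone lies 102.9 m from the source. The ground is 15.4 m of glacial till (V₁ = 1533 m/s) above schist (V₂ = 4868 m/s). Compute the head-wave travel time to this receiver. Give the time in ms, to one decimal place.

θ_c = arcsin(V₁/V₂) = arcsin(1533/4868) = 18.36°, cos θ_c = 0.9491.
Intercept time tᵢ = 2h cos θ_c / V₁ = 2·15.4·0.9491/1533 = 0.01907 s.
t = x/V₂ + tᵢ = 102.9/4868 + 0.01907 = 0.04021 s.

40.2 ms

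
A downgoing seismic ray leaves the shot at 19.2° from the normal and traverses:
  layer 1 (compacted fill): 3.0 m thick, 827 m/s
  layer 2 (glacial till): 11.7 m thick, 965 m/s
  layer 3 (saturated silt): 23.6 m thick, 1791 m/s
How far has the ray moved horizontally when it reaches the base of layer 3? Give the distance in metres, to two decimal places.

29.85 m

p = sin θ₁/V₁ = sin 19.2°/827 = 3.9766e-04 s/m is conserved through the stack.
Layer 1: θ = 19.20°; offset = 3.0·tan 19.20° = 1.0447 m.
Layer 2: sin θ = p·965 = 0.3837 → θ = 22.57°; offset = 11.7·tan 22.57° = 4.8620 m.
Layer 3: sin θ = p·1791 = 0.7122 → θ = 45.42°; offset = 23.6·tan 45.42° = 23.9446 m.
Summing the layer offsets gives 29.8513 m.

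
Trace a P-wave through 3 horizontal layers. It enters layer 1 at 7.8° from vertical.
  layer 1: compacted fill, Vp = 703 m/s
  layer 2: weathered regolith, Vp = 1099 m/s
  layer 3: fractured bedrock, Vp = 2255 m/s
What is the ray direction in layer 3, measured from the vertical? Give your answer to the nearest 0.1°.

Snell's law across each interface conserves sin θ / V, so sin θ_3 = V_3·sin θ₁/V₁.
sin θ_3 = 2255 × sin 7.8° / 703 = 0.4353.
θ_3 = 25.81° from the vertical.

25.8°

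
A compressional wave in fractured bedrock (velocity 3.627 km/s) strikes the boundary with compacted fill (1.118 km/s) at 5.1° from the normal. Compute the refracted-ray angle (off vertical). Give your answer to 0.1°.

1.6°

sin θ₁/V₁ = sin θ₂/V₂ ⇒ sin θ₂ = 1.118·sin 5.1°/3.627 = 1.118·0.0889/3.627 = 0.0274.
θ₂ = sin⁻¹(0.0274) = 1.57° (from vertical).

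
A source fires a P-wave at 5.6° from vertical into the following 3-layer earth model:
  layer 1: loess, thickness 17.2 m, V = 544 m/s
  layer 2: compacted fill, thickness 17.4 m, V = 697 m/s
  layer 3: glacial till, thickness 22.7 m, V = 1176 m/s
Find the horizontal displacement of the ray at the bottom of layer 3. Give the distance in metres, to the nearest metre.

9 m

Apply Snell's law at each interface; in layer i the horizontal offset is hᵢ·tan θᵢ.
Layer 1: θ = 5.60°; offset = 17.2·tan 5.60° = 1.686 m.
Layer 2: sin θ = 697·sin 5.6°/544 = 0.1250, θ = 7.18°; offset = 17.4·tan 7.18° = 2.193 m.
Layer 3: sin θ = 1176·sin 5.6°/544 = 0.2110, θ = 12.18°; offset = 22.7·tan 12.18° = 4.899 m.
Σ offsets = 8.778 m.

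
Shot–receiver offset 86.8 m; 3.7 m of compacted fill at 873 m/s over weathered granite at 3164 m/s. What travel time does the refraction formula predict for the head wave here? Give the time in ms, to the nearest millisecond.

36 ms

θ_c = arcsin(V₁/V₂) = arcsin(873/3164) = 16.02°, cos θ_c = 0.9612.
Intercept time tᵢ = 2h cos θ_c / V₁ = 2·3.7·0.9612/873 = 0.00815 s.
t = x/V₂ + tᵢ = 86.8/3164 + 0.00815 = 0.03558 s.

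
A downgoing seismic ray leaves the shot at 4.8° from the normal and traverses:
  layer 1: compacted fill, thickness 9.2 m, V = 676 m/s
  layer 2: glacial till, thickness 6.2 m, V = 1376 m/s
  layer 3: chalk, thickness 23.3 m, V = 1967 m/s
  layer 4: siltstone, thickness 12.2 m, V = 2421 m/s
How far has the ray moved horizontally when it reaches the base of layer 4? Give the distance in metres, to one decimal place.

Apply Snell's law at each interface; in layer i the horizontal offset is hᵢ·tan θᵢ.
Layer 1: θ = 4.80°; offset = 9.2·tan 4.80° = 0.773 m.
Layer 2: sin θ = 1376·sin 4.8°/676 = 0.1703, θ = 9.81°; offset = 6.2·tan 9.81° = 1.072 m.
Layer 3: sin θ = 1967·sin 4.8°/676 = 0.2435, θ = 14.09°; offset = 23.3·tan 14.09° = 5.849 m.
Layer 4: sin θ = 2421·sin 4.8°/676 = 0.2997, θ = 17.44°; offset = 12.2·tan 17.44° = 3.832 m.
Summing the layer offsets gives 11.526 m.

11.5 m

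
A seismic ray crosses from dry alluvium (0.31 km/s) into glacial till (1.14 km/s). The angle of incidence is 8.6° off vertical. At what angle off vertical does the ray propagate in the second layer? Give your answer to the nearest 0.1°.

33.4°

sin θ₁/V₁ = sin θ₂/V₂ ⇒ sin θ₂ = 1.14·sin 8.6°/0.31 = 1.14·0.1495/0.31 = 0.5499.
θ₂ = sin⁻¹(0.5499) = 33.36° (from vertical).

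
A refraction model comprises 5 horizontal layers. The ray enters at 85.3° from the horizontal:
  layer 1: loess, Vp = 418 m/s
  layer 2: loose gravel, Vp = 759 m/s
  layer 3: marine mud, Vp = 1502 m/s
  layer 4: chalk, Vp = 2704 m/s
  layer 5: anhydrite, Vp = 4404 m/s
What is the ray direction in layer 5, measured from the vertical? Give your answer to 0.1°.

From the normal: θ₁ = 90° − 85.3° = 4.7°.
Ray parameter p = sin 4.7° / 418 = 1.9603e-04 s/m.
sin θ_5 = p·V_5 = 1.9603e-04 × 4404 = 0.8633.
θ_5 = arcsin 0.8633 = 59.69°.

59.7°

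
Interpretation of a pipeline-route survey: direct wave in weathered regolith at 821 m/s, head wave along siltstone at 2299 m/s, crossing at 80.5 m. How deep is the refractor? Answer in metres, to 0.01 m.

h = (x_cross/2)·√((V₂−V₁)/(V₂+V₁)).
(V₂−V₁)/(V₂+V₁) = (2299−821)/(2299+821) = 0.4737; √ = 0.6883.
h = (80.5/2)·0.6883 = 27.70 m.

27.70 m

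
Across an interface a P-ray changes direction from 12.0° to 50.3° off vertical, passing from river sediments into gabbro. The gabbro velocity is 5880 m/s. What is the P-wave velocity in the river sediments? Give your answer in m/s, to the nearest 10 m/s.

sin 12.0° = 0.2079; sin 50.3° = 0.7694.
V₁ = V₂·(sin θ₁/sin θ₂) = 5880·(0.2079/0.7694) = 1588.93 m/s.

1590 m/s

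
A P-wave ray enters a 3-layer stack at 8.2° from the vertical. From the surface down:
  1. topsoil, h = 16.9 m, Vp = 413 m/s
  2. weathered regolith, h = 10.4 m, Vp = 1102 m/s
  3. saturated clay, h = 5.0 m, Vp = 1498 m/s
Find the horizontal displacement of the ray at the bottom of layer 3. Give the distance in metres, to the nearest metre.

10 m

Ray parameter p = sin 8.2° / 413 m/s = 3.4535e-04 s/m.
Layer 1: θ = 8.20°; offset = 16.9·tan 8.20° = 2.435 m.
Layer 2: sin θ = p·1102 = 0.3806 → θ = 22.37°; offset = 10.4·tan 22.37° = 4.280 m.
Layer 3: sin θ = p·1498 = 0.5173 → θ = 31.15°; offset = 5.0·tan 31.15° = 3.023 m.
Total horizontal offset = 9.738 m.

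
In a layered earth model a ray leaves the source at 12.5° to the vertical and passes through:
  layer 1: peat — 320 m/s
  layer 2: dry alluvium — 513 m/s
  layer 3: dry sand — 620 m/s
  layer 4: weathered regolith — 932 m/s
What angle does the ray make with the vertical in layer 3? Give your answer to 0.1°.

24.8°

Ray parameter p = sin 12.5° / 320 = 6.7637e-04 s/m.
sin θ_3 = p·V_3 = 6.7637e-04 × 620 = 0.4194.
θ_3 = 24.79° from the vertical.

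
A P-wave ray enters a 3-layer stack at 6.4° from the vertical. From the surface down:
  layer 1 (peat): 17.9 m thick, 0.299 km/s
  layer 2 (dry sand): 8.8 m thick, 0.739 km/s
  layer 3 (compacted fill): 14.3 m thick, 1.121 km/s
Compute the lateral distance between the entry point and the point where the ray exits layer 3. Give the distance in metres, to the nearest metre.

Ray parameter p = sin 6.4° / 0.299 km/s = 3.7281e-01 s/km.
Layer 1: θ = 6.40°; offset = 17.9·tan 6.40° = 2.008 m.
Layer 2: sin θ = p·0.739 = 0.2755 → θ = 15.99°; offset = 8.8·tan 15.99° = 2.522 m.
Layer 3: sin θ = p·1.121 = 0.4179 → θ = 24.70°; offset = 14.3·tan 24.70° = 6.578 m.
Summing the layer offsets gives 11.108 m.

11 m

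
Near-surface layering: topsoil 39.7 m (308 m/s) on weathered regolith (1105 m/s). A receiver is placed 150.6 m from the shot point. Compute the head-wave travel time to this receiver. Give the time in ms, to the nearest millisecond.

384 ms

t = x/V₂ + 2h·√(V₂²−V₁²)/(V₁V₂).
√(V₂²−V₁²) = √(1105²−308²) = 1061.2 m/s; delay term = 2·39.7·1061.2/(308·1105) = 0.24758 s.
t = 150.6/1105 + 0.24758 = 0.38387 s.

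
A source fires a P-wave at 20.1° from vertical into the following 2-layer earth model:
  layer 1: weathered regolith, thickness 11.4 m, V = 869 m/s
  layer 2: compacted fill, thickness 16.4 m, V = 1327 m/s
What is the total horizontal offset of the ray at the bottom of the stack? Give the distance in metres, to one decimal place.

14.3 m

Apply Snell's law at each interface; in layer i the horizontal offset is hᵢ·tan θᵢ.
Layer 1: θ = 20.10°; offset = 11.4·tan 20.10° = 4.172 m.
Layer 2: sin θ = 1327·sin 20.1°/869 = 0.5248, θ = 31.65°; offset = 16.4·tan 31.65° = 10.111 m.
Total horizontal offset = 14.282 m.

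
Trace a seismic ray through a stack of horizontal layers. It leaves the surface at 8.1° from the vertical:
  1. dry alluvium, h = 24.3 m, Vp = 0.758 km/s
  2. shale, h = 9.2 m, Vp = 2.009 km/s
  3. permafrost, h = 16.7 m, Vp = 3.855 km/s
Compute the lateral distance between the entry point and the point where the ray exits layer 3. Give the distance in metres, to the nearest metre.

24 m

p = sin θ₁/V₁ = sin 8.1°/0.758 = 1.8589e-01 s/km is conserved through the stack.
Layer 1: θ = 8.10°; offset = 24.3·tan 8.10° = 3.458 m.
Layer 2: sin θ = p·2.009 = 0.3734 → θ = 21.93°; offset = 9.2·tan 21.93° = 3.704 m.
Layer 3: sin θ = p·3.855 = 0.7166 → θ = 45.77°; offset = 16.7·tan 45.77° = 17.157 m.
Σ offsets = 24.319 m.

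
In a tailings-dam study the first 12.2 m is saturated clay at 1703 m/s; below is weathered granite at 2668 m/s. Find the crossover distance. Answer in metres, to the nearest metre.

θ_c = arcsin(1703/2668) = 39.67°, so cos θ_c = 0.7698 and tᵢ = 2h cos θ_c/V₁ = 0.0110 s.
At crossover x/V₁ = x/V₂ + tᵢ ⇒ x = tᵢ/(1/V₁ − 1/V₂) = 0.01103/(5.8720e-04 − 3.7481e-04) = 51.93 m.

52 m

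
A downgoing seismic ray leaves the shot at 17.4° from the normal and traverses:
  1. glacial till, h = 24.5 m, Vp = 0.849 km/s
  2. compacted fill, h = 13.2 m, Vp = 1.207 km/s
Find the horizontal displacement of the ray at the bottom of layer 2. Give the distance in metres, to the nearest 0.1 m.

p = sin θ₁/V₁ = sin 17.4°/0.849 = 3.5223e-01 s/km is conserved through the stack.
Layer 1: θ = 17.40°; offset = 24.5·tan 17.40° = 7.678 m.
Layer 2: sin θ = p·1.207 = 0.4251 → θ = 25.16°; offset = 13.2·tan 25.16° = 6.200 m.
Summing the layer offsets gives 13.878 m.

13.9 m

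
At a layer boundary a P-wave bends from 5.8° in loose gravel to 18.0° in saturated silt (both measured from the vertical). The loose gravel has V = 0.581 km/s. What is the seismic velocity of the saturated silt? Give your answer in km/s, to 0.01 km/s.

Snell's law: sin 5.8°/V₁ = sin 18.0°/V₂.
V₂ = V₁·sin 18.0°/sin 5.8° = 0.581 × 3.0579 = 1.78 km/s.

1.78 km/s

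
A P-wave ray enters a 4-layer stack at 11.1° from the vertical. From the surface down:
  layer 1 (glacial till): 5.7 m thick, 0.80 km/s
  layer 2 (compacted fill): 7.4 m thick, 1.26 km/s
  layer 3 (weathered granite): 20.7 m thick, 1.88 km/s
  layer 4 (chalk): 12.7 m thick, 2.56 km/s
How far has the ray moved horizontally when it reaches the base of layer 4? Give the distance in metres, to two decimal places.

p = sin θ₁/V₁ = sin 11.1°/0.80 = 2.4065e-01 s/km is conserved through the stack.
Layer 1: θ = 11.10°; offset = 5.7·tan 11.10° = 1.1183 m.
Layer 2: sin θ = p·1.26 = 0.3032 → θ = 17.65°; offset = 7.4·tan 17.65° = 2.3547 m.
Layer 3: sin θ = p·1.88 = 0.4524 → θ = 26.90°; offset = 20.7·tan 26.90° = 10.5015 m.
Layer 4: sin θ = p·2.56 = 0.6161 → θ = 38.03°; offset = 12.7·tan 38.03° = 9.9329 m.
Σ offsets = 23.9074 m.

23.91 m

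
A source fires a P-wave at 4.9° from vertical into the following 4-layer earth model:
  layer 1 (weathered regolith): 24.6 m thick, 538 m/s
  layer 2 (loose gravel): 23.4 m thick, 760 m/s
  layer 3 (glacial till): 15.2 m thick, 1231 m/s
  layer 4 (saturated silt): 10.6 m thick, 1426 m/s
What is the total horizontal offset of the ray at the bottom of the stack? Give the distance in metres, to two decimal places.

10.45 m

p = sin θ₁/V₁ = sin 4.9°/538 = 1.5877e-04 s/m is conserved through the stack.
Layer 1: θ = 4.90°; offset = 24.6·tan 4.90° = 2.1090 m.
Layer 2: sin θ = p·760 = 0.1207 → θ = 6.93°; offset = 23.4·tan 6.93° = 2.8443 m.
Layer 3: sin θ = p·1231 = 0.1954 → θ = 11.27°; offset = 15.2·tan 11.27° = 3.0291 m.
Layer 4: sin θ = p·1426 = 0.2264 → θ = 13.09°; offset = 10.6·tan 13.09° = 2.4638 m.
Summing the layer offsets gives 10.4463 m.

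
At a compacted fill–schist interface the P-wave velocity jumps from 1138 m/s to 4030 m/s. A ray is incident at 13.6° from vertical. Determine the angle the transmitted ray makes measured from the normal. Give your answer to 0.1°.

56.4°

sin θ₁/V₁ = sin θ₂/V₂ ⇒ sin θ₂ = 4030·sin 13.6°/1138 = 4030·0.2351/1138 = 0.8327.
θ₂ = sin⁻¹(0.8327) = 56.38° (from vertical).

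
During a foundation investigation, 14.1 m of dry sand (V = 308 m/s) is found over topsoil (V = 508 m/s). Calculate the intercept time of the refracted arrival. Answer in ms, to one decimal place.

72.8 ms

θ_c = arcsin(V₁/V₂) = arcsin(308/508) = 37.32°; cos θ_c = 0.7952.
tᵢ = 2h·cos θ_c / V₁ = 2·14.1·0.7952 / 308 = 0.07281 s.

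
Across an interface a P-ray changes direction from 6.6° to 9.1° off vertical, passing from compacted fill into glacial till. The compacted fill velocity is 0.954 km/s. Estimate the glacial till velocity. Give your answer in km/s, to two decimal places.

sin 6.6° = 0.1149; sin 9.1° = 0.1582.
V₂ = V₁·(sin θ₂/sin θ₁) = 0.954·(0.1582/0.1149) = 1.31 km/s.

1.31 km/s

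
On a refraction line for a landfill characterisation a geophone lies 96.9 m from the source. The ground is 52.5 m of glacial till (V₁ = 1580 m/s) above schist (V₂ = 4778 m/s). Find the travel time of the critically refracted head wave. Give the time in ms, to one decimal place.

t = x/V₂ + 2h·√(V₂²−V₁²)/(V₁V₂).
√(V₂²−V₁²) = √(4778²−1580²) = 4509.2 m/s; delay term = 2·52.5·4509.2/(1580·4778) = 0.06272 s.
t = 96.9/4778 + 0.06272 = 0.08300 s.

83.0 ms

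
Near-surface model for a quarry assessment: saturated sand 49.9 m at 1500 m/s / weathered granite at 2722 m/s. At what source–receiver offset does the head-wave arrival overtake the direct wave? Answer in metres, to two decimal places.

θ_c = arcsin(1500/2722) = 33.44°, so cos θ_c = 0.8345 and tᵢ = 2h cos θ_c/V₁ = 0.0555 s.
At crossover x/V₁ = x/V₂ + tᵢ ⇒ x = tᵢ/(1/V₁ − 1/V₂) = 0.05552/(6.6667e-04 − 3.6738e-04) = 185.50 m.

185.50 m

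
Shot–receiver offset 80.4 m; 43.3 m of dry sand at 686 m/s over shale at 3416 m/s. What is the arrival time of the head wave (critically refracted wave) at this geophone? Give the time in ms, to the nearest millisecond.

t = x/V₂ + 2h·√(V₂²−V₁²)/(V₁V₂).
√(V₂²−V₁²) = √(3416²−686²) = 3346.4 m/s; delay term = 2·43.3·3346.4/(686·3416) = 0.12367 s.
t = 80.4/3416 + 0.12367 = 0.14720 s.

147 ms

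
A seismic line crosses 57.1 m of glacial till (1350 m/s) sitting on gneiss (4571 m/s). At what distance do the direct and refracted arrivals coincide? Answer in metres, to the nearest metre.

x_cross = 2h·√((V₂+V₁)/(V₂−V₁)).
(V₂+V₁)/(V₂−V₁) = (4571+1350)/(4571−1350) = 1.8382; √ = 1.3558.
x_cross = 2·57.1·1.3558 = 154.83 m.

155 m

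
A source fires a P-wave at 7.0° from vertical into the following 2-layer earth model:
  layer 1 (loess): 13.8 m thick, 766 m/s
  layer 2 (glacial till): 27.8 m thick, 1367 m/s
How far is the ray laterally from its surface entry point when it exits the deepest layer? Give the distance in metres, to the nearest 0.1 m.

Ray parameter p = sin 7.0° / 766 m/s = 1.5910e-04 s/m.
Layer 1: θ = 7.00°; offset = 13.8·tan 7.00° = 1.694 m.
Layer 2: sin θ = p·1367 = 0.2175 → θ = 12.56°; offset = 27.8·tan 12.56° = 6.194 m.
Total horizontal offset = 7.889 m.

7.9 m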